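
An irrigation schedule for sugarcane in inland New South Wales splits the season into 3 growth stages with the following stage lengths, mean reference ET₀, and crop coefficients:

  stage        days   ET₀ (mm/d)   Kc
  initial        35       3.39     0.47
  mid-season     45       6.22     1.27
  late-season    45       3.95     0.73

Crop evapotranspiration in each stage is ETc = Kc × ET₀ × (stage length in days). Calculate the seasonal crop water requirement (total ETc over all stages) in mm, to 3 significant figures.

541 mm

initial: 0.47 × 3.39 × 35 = 55.77 mm
mid-season: 1.27 × 6.22 × 45 = 355.47 mm
late-season: 0.73 × 3.95 × 45 = 129.76 mm
Seasonal total = 541.00 mm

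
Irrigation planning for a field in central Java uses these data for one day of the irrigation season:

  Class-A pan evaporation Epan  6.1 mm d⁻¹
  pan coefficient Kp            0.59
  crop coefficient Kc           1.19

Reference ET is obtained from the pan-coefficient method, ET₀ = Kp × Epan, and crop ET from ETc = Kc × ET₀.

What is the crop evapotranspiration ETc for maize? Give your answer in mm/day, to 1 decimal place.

ET₀ = 0.59 × 6.1 = 3.5990 mm/d
ETc = Kc × ET₀ = 1.19 × 3.5990 = 4.2828 mm/d

4.3 mm/day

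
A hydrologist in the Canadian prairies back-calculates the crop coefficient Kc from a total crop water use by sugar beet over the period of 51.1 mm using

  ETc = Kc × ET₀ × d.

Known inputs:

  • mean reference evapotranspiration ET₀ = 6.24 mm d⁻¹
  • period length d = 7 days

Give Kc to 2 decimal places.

1.17

ETc = Kc × ET₀ × d  ⇒  Kc = ETc / (ET₀ × d)
Kc = 51.1 / (6.24 × 7) = 51.1 / 43.68 = 1.1699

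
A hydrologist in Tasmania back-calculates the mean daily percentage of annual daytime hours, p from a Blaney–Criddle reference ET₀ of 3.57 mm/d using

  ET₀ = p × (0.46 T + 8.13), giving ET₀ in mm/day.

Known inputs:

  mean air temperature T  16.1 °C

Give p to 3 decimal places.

p = ET₀ / (0.46 T + 8.13) = 3.57 / (0.46 × 16.1 + 8.13) = 3.57 / 15.536 = 0.2298

0.230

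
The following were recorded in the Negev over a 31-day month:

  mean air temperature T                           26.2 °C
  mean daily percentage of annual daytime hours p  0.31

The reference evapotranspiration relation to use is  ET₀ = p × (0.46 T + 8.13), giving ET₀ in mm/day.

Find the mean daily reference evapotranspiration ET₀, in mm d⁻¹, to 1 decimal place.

ET₀ = 0.31 × (0.46 × 26.2 + 8.13) = 0.31 × 20.182 = 6.2564 mm/d

6.3 mm d⁻¹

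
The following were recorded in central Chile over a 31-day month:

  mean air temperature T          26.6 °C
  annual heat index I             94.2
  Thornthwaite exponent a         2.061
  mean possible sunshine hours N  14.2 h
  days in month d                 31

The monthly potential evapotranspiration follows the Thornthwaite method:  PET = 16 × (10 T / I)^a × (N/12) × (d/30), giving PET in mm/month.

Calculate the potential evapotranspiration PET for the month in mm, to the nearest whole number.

10T/I = 10 × 26.6 / 94.2 = 2.8238
(10T/I)^a = 2.8238^2.061 = 8.4951
Uncorrected PET = 16 × 8.4951 = 135.922 mm
Correction = (N/12)(d/30) = (14.2/12)(31/30) = 1.2228
PET = 135.922 × 1.2228 = 166.205 mm/month

166 mm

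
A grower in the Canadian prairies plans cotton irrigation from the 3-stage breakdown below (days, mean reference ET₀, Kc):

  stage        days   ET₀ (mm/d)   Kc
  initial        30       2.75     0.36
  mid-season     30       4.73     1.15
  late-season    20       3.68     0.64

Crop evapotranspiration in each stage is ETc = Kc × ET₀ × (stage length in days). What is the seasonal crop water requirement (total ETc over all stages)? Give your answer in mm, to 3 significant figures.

initial: 0.36 × 2.75 × 30 = 29.70 mm
mid-season: 1.15 × 4.73 × 30 = 163.19 mm
late-season: 0.64 × 3.68 × 20 = 47.10 mm
Seasonal total = 239.99 mm

240 mm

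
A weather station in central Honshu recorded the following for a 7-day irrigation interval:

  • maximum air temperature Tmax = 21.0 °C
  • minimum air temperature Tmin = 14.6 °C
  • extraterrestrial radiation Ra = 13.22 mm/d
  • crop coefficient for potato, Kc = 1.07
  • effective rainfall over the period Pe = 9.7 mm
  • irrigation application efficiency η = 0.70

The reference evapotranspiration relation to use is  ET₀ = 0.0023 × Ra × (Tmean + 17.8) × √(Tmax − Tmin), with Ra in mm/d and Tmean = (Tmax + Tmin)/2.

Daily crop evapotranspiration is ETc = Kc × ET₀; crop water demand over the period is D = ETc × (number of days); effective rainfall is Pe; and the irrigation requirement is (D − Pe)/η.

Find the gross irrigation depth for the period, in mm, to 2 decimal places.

Tmean = (21.0 + 14.6)/2 = 17.80 °C
ET₀ = 0.0023 × 13.22 × (17.80 + 17.8) × √6.4 = 0.0023 × 13.22 × 35.60 × 2.5298 = 2.7384 mm/d
ETc = Kc × ET₀ = 1.07 × 2.7384 = 2.9301 mm/d
Crop demand D = ETc × 7 d = 2.9301 × 7 = 20.511 mm
D − Pe = 20.511 − 9.7 = 10.811 mm
Gross irrigation = 10.811 / 0.70 = 15.444 mm

15.44 mm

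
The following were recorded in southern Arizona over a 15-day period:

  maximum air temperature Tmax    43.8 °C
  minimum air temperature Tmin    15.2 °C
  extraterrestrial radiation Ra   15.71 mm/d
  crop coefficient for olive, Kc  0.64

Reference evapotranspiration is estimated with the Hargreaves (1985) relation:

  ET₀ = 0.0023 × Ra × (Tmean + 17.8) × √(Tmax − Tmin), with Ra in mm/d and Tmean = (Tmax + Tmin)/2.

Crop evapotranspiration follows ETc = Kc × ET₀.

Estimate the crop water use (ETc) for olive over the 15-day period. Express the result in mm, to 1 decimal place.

87.7 mm

Tmean = (43.8 + 15.2)/2 = 29.50 °C
ET₀ = 0.0023 × 15.71 × (29.50 + 17.8) × √28.6 = 0.0023 × 15.71 × 47.30 × 5.3479 = 9.1400 mm/d
ETc = Kc × ET₀ = 0.64 × 9.1400 = 5.8496 mm/d
Over 15 days: 5.8496 × 15 = 87.744 mm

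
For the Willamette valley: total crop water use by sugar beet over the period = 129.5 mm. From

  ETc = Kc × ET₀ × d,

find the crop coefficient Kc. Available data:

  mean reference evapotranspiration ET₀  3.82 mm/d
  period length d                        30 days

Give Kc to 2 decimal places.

ETc = Kc × ET₀ × d  ⇒  Kc = ETc / (ET₀ × d)
Kc = 129.5 / (3.82 × 30) = 129.5 / 114.60 = 1.1300

1.13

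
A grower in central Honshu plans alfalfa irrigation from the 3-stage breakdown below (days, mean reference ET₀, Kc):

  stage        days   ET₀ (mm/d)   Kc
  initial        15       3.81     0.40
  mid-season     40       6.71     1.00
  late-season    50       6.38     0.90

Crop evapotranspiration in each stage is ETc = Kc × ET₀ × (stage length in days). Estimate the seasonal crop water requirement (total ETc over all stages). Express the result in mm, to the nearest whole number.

578 mm

initial: 0.40 × 3.81 × 15 = 22.86 mm
mid-season: 1.00 × 6.71 × 40 = 268.40 mm
late-season: 0.90 × 6.38 × 50 = 287.10 mm
Seasonal total = 578.36 mm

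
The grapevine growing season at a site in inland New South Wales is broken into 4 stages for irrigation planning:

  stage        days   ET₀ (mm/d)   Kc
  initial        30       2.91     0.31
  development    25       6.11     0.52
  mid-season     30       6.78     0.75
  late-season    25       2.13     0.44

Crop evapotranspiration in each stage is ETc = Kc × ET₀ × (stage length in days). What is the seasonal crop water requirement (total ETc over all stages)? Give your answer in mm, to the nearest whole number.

282 mm

initial: 0.31 × 2.91 × 30 = 27.06 mm
development: 0.52 × 6.11 × 25 = 79.43 mm
mid-season: 0.75 × 6.78 × 30 = 152.55 mm
late-season: 0.44 × 2.13 × 25 = 23.43 mm
Seasonal total = 282.47 mm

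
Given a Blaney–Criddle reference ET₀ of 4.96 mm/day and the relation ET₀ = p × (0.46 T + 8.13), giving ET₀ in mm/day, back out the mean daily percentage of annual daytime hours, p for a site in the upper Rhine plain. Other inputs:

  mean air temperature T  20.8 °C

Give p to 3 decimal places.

p = ET₀ / (0.46 T + 8.13) = 4.96 / (0.46 × 20.8 + 8.13) = 4.96 / 17.698 = 0.2803

0.280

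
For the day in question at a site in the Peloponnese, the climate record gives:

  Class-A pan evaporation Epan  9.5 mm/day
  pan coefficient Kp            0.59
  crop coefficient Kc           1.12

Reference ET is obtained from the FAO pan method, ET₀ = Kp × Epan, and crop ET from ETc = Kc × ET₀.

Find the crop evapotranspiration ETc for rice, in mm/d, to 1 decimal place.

6.3 mm/d

ET₀ = 0.59 × 9.5 = 5.6050 mm/d
ETc = Kc × ET₀ = 1.12 × 5.6050 = 6.2776 mm/d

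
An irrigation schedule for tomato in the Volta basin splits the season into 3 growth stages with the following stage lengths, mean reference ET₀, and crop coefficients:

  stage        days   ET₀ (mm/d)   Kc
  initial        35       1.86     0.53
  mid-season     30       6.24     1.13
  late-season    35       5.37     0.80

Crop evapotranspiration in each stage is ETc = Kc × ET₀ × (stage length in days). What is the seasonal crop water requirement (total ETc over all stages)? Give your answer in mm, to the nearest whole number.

396 mm

initial: 0.53 × 1.86 × 35 = 34.50 mm
mid-season: 1.13 × 6.24 × 30 = 211.54 mm
late-season: 0.80 × 5.37 × 35 = 150.36 mm
Seasonal total = 396.40 mm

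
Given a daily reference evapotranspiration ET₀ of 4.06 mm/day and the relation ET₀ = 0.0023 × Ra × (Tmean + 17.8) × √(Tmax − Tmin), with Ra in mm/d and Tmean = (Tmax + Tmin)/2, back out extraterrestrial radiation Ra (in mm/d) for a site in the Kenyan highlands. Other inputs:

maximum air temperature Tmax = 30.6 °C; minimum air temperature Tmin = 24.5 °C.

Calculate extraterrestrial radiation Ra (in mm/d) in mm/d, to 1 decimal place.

Tmean = 27.55 °C; √ΔT = 2.4698
Ra = ET₀ / [0.0023 × (Tmean+17.8) × √ΔT] = 4.06 / (0.0023 × 45.35 × 2.4698) = 15.760 mm/d

15.8 mm/d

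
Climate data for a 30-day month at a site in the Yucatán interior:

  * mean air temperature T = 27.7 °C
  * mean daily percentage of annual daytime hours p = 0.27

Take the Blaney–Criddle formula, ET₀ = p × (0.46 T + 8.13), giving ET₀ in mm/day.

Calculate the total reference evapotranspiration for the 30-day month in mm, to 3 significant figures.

ET₀ = 0.27 × (0.46 × 27.7 + 8.13) = 0.27 × 20.872 = 5.6354 mm/d
Monthly total = 5.6354 × 30 = 169.062 mm

169 mm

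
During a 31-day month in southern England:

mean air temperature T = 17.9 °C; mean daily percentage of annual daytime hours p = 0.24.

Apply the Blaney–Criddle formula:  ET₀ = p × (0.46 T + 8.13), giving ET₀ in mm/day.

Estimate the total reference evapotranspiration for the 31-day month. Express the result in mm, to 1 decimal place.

121.7 mm

ET₀ = 0.24 × (0.46 × 17.9 + 8.13) = 0.24 × 16.364 = 3.9274 mm/d
Monthly total = 3.9274 × 31 = 121.749 mm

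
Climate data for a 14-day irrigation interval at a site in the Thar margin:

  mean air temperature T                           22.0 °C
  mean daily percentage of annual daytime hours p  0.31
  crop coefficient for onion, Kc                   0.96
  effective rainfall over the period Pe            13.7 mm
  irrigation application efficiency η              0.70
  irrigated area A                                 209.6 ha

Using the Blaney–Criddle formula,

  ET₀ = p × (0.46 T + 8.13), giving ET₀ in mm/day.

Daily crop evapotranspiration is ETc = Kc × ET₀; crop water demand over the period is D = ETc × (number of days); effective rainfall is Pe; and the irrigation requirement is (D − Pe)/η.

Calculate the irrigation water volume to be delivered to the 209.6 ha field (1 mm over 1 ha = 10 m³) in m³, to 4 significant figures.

ET₀ = 0.31 × (0.46 × 22.0 + 8.13) = 0.31 × 18.250 = 5.6575 mm/d
ETc = Kc × ET₀ = 0.96 × 5.6575 = 5.4312 mm/d
Crop demand D = ETc × 14 d = 5.4312 × 14 = 76.037 mm
D − Pe = 76.037 − 13.7 = 62.337 mm
Gross irrigation = 62.337 / 0.70 = 89.053 mm
Volume = 89.053 mm × 209.6 ha × 10 = 186655.1 m³

186700 m³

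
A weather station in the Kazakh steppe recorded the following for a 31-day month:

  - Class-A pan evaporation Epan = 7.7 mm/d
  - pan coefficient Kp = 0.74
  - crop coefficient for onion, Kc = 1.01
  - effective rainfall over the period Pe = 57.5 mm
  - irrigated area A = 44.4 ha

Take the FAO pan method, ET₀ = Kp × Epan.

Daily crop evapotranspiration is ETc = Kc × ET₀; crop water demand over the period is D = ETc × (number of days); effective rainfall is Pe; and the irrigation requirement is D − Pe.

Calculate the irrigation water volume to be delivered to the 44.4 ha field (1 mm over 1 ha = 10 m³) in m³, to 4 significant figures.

53680 m³

ET₀ = 0.74 × 7.7 = 5.6980 mm/d
ETc = Kc × ET₀ = 1.01 × 5.6980 = 5.7550 mm/d
Crop demand D = ETc × 31 d = 5.7550 × 31 = 178.405 mm
D − Pe = 178.405 − 57.5 = 120.905 mm
Volume = 120.905 mm × 44.4 ha × 10 = 53681.8 m³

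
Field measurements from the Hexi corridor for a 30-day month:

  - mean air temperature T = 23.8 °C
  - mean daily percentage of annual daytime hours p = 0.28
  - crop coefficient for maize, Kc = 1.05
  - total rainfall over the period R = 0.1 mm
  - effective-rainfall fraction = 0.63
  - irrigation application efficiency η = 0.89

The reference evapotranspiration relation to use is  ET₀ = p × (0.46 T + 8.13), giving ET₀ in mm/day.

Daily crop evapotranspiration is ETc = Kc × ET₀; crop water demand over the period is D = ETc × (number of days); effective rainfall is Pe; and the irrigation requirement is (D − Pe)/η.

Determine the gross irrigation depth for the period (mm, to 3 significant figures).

ET₀ = 0.28 × (0.46 × 23.8 + 8.13) = 0.28 × 19.078 = 5.3418 mm/d
ETc = Kc × ET₀ = 1.05 × 5.3418 = 5.6089 mm/d
Crop demand D = ETc × 30 d = 5.6089 × 30 = 168.267 mm
Pe = 0.63 × 0.1 = 0.063 mm
D − Pe = 168.267 − 0.063 = 168.204 mm
Gross irrigation = 168.204 / 0.89 = 188.993 mm

189 mm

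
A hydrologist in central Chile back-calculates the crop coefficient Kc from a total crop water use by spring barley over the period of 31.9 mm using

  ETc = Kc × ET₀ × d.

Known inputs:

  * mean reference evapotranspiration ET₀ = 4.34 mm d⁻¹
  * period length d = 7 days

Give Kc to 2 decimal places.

ETc = Kc × ET₀ × d  ⇒  Kc = ETc / (ET₀ × d)
Kc = 31.9 / (4.34 × 7) = 31.9 / 30.38 = 1.0500

1.05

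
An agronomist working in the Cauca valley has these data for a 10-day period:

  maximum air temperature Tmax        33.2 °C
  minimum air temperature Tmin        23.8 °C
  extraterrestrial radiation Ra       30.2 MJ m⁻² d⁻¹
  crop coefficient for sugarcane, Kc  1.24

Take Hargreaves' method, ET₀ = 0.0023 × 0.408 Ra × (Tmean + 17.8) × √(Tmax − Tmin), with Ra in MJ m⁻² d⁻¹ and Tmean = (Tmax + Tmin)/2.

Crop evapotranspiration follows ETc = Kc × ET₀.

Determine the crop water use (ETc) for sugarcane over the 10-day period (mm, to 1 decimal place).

Tmean = (33.2 + 23.8)/2 = 28.50 °C
0.408 Ra = 0.408 × 30.2 = 12.3216 mm/d equivalent
ET₀ = 0.0023 × 12.3216 × (28.50 + 17.8) × √9.4 = 0.0023 × 12.3216 × 46.30 × 3.0659 = 4.0229 mm/d
ETc = Kc × ET₀ = 1.24 × 4.0229 = 4.9884 mm/d
Over 10 days: 4.9884 × 10 = 49.884 mm

49.9 mm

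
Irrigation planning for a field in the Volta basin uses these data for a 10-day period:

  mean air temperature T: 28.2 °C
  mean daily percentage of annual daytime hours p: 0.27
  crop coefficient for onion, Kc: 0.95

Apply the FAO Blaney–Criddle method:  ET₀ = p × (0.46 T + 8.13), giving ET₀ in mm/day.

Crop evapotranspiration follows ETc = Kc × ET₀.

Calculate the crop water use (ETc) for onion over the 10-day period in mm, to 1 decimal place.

54.1 mm

ET₀ = 0.27 × (0.46 × 28.2 + 8.13) = 0.27 × 21.102 = 5.6975 mm/d
ETc = Kc × ET₀ = 0.95 × 5.6975 = 5.4126 mm/d
Over 10 days: 5.4126 × 10 = 54.126 mm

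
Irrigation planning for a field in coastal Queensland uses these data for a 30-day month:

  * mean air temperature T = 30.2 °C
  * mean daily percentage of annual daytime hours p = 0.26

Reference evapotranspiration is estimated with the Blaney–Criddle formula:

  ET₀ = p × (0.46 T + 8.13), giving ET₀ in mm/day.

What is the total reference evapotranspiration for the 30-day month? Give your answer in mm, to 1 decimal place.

ET₀ = 0.26 × (0.46 × 30.2 + 8.13) = 0.26 × 22.022 = 5.7257 mm/d
Monthly total = 5.7257 × 30 = 171.771 mm

171.8 mm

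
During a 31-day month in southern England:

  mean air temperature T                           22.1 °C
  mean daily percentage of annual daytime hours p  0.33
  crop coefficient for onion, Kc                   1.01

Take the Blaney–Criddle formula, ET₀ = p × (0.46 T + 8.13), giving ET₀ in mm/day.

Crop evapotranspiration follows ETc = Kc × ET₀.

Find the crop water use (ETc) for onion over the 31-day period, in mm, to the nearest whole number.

189 mm

ET₀ = 0.33 × (0.46 × 22.1 + 8.13) = 0.33 × 18.296 = 6.0377 mm/d
ETc = Kc × ET₀ = 1.01 × 6.0377 = 6.0981 mm/d
Over 31 days: 6.0981 × 31 = 189.041 mm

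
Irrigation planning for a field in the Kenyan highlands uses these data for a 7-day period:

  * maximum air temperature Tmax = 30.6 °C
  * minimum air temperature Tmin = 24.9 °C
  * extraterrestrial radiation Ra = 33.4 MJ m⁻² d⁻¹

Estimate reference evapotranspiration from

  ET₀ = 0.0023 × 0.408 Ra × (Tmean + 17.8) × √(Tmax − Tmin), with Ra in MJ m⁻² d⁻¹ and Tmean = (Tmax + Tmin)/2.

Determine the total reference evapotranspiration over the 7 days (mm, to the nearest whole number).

Tmean = (30.6 + 24.9)/2 = 27.75 °C
0.408 Ra = 0.408 × 33.4 = 13.6272 mm/d equivalent
ET₀ = 0.0023 × 13.6272 × (27.75 + 17.8) × √5.7 = 0.0023 × 13.6272 × 45.55 × 2.3875 = 3.4085 mm/d
Over 7 days: 3.4085 × 7 = 23.860 mm

24 mm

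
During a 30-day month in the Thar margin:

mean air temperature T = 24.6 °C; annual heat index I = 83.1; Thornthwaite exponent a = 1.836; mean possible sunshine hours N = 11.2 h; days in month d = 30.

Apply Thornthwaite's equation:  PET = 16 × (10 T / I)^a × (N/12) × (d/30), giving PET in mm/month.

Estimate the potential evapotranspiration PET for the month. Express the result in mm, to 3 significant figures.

10T/I = 10 × 24.6 / 83.1 = 2.9603
(10T/I)^a = 2.9603^1.836 = 7.3345
Uncorrected PET = 16 × 7.3345 = 117.352 mm
Correction = (N/12)(d/30) = (11.2/12)(30/30) = 0.9333
PET = 117.352 × 0.9333 = 109.525 mm/month

110 mm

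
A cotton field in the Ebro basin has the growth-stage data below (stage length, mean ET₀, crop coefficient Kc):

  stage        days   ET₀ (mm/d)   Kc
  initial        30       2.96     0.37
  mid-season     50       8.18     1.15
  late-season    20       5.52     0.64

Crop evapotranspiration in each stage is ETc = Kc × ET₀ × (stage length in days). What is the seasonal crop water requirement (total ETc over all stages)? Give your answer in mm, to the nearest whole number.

574 mm

initial: 0.37 × 2.96 × 30 = 32.86 mm
mid-season: 1.15 × 8.18 × 50 = 470.35 mm
late-season: 0.64 × 5.52 × 20 = 70.66 mm
Seasonal total = 573.87 mm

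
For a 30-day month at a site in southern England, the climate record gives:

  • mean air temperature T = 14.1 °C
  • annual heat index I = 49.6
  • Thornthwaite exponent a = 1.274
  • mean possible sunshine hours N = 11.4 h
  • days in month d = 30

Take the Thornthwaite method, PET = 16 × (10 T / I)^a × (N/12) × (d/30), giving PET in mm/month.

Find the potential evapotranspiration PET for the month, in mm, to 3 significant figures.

57.5 mm

10T/I = 10 × 14.1 / 49.6 = 2.8427
(10T/I)^a = 2.8427^1.274 = 3.7849
Uncorrected PET = 16 × 3.7849 = 60.558 mm
Correction = (N/12)(d/30) = (11.4/12)(30/30) = 0.9500
PET = 60.558 × 0.9500 = 57.530 mm/month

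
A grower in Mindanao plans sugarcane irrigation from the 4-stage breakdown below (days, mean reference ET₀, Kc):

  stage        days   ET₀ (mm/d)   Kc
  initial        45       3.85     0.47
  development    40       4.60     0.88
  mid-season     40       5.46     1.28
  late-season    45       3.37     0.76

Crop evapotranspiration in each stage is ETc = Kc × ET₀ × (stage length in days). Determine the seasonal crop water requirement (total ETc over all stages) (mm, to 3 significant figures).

initial: 0.47 × 3.85 × 45 = 81.43 mm
development: 0.88 × 4.60 × 40 = 161.92 mm
mid-season: 1.28 × 5.46 × 40 = 279.55 mm
late-season: 0.76 × 3.37 × 45 = 115.25 mm
Seasonal total = 638.15 mm

638 mm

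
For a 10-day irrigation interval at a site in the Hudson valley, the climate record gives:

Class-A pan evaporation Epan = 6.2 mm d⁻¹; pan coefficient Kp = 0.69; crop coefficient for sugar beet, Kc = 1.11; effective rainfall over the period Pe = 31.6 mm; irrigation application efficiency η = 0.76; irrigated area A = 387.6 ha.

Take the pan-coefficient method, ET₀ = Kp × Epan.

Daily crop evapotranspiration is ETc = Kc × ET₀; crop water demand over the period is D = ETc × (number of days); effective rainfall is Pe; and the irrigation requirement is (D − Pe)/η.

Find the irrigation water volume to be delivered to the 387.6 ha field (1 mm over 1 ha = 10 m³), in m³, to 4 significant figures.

ET₀ = 0.69 × 6.2 = 4.2780 mm/d
ETc = Kc × ET₀ = 1.11 × 4.2780 = 4.7486 mm/d
Crop demand D = ETc × 10 d = 4.7486 × 10 = 47.486 mm
D − Pe = 47.486 − 31.6 = 15.886 mm
Gross irrigation = 15.886 / 0.76 = 20.903 mm
Volume = 20.903 mm × 387.6 ha × 10 = 81020.0 m³

81020 m³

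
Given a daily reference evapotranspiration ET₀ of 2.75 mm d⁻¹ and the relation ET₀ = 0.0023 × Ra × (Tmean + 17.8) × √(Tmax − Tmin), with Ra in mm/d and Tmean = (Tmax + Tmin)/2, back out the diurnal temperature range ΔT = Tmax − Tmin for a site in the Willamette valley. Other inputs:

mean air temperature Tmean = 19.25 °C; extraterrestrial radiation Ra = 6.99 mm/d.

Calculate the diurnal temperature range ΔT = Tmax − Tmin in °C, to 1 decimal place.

√ΔT = ET₀ / [0.0023 × Ra × (Tmean+17.8)] = 2.75 / (0.0023 × 6.99 × 37.05) = 4.6168
ΔT = 4.6168² = 21.315 °C

21.3 °C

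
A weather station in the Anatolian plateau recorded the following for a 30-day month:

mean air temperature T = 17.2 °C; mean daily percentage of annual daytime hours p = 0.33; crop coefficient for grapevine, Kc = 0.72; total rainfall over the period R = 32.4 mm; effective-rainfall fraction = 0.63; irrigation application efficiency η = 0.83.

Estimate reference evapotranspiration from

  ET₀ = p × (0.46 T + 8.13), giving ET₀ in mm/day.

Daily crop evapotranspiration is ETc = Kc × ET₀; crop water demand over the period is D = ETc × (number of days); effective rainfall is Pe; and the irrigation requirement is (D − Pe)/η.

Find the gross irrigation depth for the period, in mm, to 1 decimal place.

ET₀ = 0.33 × (0.46 × 17.2 + 8.13) = 0.33 × 16.042 = 5.2939 mm/d
ETc = Kc × ET₀ = 0.72 × 5.2939 = 3.8116 mm/d
Crop demand D = ETc × 30 d = 3.8116 × 30 = 114.348 mm
Pe = 0.63 × 32.4 = 20.412 mm
D − Pe = 114.348 − 20.412 = 93.936 mm
Gross irrigation = 93.936 / 0.83 = 113.176 mm

113.2 mm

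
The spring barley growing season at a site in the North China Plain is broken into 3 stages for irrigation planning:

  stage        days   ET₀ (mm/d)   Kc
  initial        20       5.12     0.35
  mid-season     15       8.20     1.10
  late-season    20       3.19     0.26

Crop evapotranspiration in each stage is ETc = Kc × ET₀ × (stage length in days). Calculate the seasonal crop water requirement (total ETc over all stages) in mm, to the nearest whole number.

188 mm

initial: 0.35 × 5.12 × 20 = 35.84 mm
mid-season: 1.10 × 8.20 × 15 = 135.30 mm
late-season: 0.26 × 3.19 × 20 = 16.59 mm
Seasonal total = 187.73 mm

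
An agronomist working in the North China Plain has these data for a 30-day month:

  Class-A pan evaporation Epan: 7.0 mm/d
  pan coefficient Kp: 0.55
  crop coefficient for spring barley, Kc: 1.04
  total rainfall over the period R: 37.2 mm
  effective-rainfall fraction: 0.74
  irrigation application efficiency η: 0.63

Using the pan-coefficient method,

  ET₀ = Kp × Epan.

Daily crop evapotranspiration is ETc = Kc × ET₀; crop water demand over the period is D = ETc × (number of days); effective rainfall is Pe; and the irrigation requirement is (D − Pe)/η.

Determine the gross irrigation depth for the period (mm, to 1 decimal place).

ET₀ = 0.55 × 7.0 = 3.8500 mm/d
ETc = Kc × ET₀ = 1.04 × 3.8500 = 4.0040 mm/d
Crop demand D = ETc × 30 d = 4.0040 × 30 = 120.120 mm
Pe = 0.74 × 37.2 = 27.528 mm
D − Pe = 120.120 − 27.528 = 92.592 mm
Gross irrigation = 92.592 / 0.63 = 146.971 mm

147.0 mm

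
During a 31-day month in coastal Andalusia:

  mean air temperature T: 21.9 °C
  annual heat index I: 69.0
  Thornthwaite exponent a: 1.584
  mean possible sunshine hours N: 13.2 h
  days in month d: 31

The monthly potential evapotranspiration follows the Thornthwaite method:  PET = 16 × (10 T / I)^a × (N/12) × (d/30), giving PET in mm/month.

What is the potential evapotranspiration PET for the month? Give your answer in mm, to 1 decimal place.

113.3 mm

10T/I = 10 × 21.9 / 69.0 = 3.1739
(10T/I)^a = 3.1739^1.584 = 6.2305
Uncorrected PET = 16 × 6.2305 = 99.688 mm
Correction = (N/12)(d/30) = (13.2/12)(31/30) = 1.1367
PET = 99.688 × 1.1367 = 113.315 mm/month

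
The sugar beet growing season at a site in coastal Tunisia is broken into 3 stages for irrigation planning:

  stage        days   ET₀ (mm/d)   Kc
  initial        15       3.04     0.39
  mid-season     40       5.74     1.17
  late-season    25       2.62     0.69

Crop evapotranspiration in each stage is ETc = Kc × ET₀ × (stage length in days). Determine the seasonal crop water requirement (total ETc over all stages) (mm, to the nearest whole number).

332 mm

initial: 0.39 × 3.04 × 15 = 17.78 mm
mid-season: 1.17 × 5.74 × 40 = 268.63 mm
late-season: 0.69 × 2.62 × 25 = 45.20 mm
Seasonal total = 331.61 mm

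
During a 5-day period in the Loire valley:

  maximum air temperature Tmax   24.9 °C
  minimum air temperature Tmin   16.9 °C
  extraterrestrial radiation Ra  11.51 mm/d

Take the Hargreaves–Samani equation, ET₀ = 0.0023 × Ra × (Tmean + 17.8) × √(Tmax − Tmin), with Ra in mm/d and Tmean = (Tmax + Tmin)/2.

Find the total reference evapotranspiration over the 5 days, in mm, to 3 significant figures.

14.5 mm

Tmean = (24.9 + 16.9)/2 = 20.90 °C
ET₀ = 0.0023 × 11.51 × (20.90 + 17.8) × √8.0 = 0.0023 × 11.51 × 38.70 × 2.8284 = 2.8977 mm/d
Over 5 days: 2.8977 × 5 = 14.489 mm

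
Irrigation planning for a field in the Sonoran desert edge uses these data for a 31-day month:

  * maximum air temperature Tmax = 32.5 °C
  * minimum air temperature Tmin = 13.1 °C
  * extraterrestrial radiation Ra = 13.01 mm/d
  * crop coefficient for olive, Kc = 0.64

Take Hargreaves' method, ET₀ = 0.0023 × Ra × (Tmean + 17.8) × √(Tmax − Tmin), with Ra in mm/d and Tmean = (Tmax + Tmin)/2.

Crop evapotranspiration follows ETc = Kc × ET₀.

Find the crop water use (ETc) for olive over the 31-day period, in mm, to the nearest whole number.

106 mm

Tmean = (32.5 + 13.1)/2 = 22.80 °C
ET₀ = 0.0023 × 13.01 × (22.80 + 17.8) × √19.4 = 0.0023 × 13.01 × 40.60 × 4.4045 = 5.3509 mm/d
ETc = Kc × ET₀ = 0.64 × 5.3509 = 3.4246 mm/d
Over 31 days: 3.4246 × 31 = 106.163 mm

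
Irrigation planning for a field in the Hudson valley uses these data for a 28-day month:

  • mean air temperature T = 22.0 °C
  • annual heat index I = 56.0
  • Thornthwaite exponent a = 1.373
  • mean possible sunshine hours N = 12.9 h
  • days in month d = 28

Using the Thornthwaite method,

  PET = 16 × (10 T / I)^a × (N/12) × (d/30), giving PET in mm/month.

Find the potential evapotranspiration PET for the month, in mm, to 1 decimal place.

10T/I = 10 × 22.0 / 56.0 = 3.9286
(10T/I)^a = 3.9286^1.373 = 6.5447
Uncorrected PET = 16 × 6.5447 = 104.715 mm
Correction = (N/12)(d/30) = (12.9/12)(28/30) = 1.0033
PET = 104.715 × 1.0033 = 105.061 mm/month

105.1 mm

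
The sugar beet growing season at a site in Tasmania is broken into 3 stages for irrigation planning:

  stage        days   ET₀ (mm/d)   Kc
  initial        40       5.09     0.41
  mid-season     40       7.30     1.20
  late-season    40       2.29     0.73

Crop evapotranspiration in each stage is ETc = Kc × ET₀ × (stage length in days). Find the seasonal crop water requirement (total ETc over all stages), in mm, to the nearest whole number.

501 mm

initial: 0.41 × 5.09 × 40 = 83.48 mm
mid-season: 1.20 × 7.30 × 40 = 350.40 mm
late-season: 0.73 × 2.29 × 40 = 66.87 mm
Seasonal total = 500.75 mm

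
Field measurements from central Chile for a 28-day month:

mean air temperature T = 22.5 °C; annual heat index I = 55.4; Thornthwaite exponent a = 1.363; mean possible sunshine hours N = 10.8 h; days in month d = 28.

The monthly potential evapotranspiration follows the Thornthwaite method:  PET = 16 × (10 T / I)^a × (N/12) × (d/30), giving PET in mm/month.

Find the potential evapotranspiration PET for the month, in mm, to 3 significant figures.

10T/I = 10 × 22.5 / 55.4 = 4.0614
(10T/I)^a = 4.0614^1.363 = 6.7550
Uncorrected PET = 16 × 6.7550 = 108.080 mm
Correction = (N/12)(d/30) = (10.8/12)(28/30) = 0.8400
PET = 108.080 × 0.8400 = 90.787 mm/month

90.8 mm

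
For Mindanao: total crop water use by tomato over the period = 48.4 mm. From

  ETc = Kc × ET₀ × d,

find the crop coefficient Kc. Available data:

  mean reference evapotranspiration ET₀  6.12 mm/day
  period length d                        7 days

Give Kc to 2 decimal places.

ETc = Kc × ET₀ × d  ⇒  Kc = ETc / (ET₀ × d)
Kc = 48.4 / (6.12 × 7) = 48.4 / 42.84 = 1.1298

1.13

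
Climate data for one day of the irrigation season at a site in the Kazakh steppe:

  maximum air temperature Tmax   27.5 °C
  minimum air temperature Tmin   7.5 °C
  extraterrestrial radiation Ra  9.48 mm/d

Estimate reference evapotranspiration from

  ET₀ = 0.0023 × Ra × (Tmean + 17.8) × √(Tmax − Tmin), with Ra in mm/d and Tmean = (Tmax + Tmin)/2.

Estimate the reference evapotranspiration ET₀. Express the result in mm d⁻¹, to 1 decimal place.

Tmean = (27.5 + 7.5)/2 = 17.50 °C
ET₀ = 0.0023 × 9.48 × (17.50 + 17.8) × √20.0 = 0.0023 × 9.48 × 35.30 × 4.4721 = 3.4421 mm/d

3.4 mm d⁻¹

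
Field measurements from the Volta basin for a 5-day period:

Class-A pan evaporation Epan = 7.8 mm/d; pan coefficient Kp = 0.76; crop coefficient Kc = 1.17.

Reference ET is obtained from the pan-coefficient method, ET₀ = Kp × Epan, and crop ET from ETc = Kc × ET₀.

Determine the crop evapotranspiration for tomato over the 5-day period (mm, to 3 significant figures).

ET₀ = 0.76 × 7.8 = 5.9280 mm/d
ETc = Kc × ET₀ = 1.17 × 5.9280 = 6.9358 mm/d
Over 5 days: 6.9358 × 5 = 34.679 mm

34.7 mm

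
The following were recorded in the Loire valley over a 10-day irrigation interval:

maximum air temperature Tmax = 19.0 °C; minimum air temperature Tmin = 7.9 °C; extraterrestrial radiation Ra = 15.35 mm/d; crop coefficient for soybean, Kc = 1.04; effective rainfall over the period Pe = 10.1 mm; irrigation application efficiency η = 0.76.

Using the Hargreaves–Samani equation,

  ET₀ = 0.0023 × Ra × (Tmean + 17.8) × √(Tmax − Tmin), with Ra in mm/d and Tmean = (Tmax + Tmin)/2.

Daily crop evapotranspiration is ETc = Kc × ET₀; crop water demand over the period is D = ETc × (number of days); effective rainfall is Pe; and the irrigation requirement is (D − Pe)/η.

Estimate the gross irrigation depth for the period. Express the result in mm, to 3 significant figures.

Tmean = (19.0 + 7.9)/2 = 13.45 °C
ET₀ = 0.0023 × 15.35 × (13.45 + 17.8) × √11.1 = 0.0023 × 15.35 × 31.25 × 3.3317 = 3.6758 mm/d
ETc = Kc × ET₀ = 1.04 × 3.6758 = 3.8228 mm/d
Crop demand D = ETc × 10 d = 3.8228 × 10 = 38.228 mm
D − Pe = 38.228 − 10.1 = 28.128 mm
Gross irrigation = 28.128 / 0.76 = 37.011 mm

37.0 mm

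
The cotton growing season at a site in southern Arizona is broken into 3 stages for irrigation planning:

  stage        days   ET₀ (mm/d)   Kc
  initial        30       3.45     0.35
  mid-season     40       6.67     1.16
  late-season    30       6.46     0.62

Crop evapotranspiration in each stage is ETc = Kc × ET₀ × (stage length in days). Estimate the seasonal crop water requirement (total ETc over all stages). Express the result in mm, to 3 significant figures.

initial: 0.35 × 3.45 × 30 = 36.23 mm
mid-season: 1.16 × 6.67 × 40 = 309.49 mm
late-season: 0.62 × 6.46 × 30 = 120.16 mm
Seasonal total = 465.88 mm

466 mm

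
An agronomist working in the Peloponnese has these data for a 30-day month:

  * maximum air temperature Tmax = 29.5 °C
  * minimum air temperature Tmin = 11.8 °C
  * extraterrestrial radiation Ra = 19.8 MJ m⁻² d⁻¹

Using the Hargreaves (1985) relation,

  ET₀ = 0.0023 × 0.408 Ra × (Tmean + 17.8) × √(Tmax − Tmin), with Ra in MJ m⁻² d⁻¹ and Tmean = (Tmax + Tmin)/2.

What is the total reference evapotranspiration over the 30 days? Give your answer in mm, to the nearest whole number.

90 mm

Tmean = (29.5 + 11.8)/2 = 20.65 °C
0.408 Ra = 0.408 × 19.8 = 8.0784 mm/d equivalent
ET₀ = 0.0023 × 8.0784 × (20.65 + 17.8) × √17.7 = 0.0023 × 8.0784 × 38.45 × 4.2071 = 3.0056 mm/d
Over 30 days: 3.0056 × 30 = 90.168 mm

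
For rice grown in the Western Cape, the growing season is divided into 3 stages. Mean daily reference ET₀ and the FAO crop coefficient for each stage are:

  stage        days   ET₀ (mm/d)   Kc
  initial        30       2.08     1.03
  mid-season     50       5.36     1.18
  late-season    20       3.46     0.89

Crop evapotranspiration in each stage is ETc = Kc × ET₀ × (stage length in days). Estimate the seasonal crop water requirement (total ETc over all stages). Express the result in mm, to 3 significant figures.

initial: 1.03 × 2.08 × 30 = 64.27 mm
mid-season: 1.18 × 5.36 × 50 = 316.24 mm
late-season: 0.89 × 3.46 × 20 = 61.59 mm
Seasonal total = 442.10 mm

442 mm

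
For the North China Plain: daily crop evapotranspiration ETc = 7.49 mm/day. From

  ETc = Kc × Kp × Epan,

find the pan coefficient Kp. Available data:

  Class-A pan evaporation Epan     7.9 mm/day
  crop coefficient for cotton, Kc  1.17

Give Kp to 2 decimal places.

ETc = Kc × Kp × Epan  ⇒  Kp = ETc / (Kc × Epan)
Kp = 7.49 / (1.17 × 7.9) = 7.49 / 9.243 = 0.8103

0.81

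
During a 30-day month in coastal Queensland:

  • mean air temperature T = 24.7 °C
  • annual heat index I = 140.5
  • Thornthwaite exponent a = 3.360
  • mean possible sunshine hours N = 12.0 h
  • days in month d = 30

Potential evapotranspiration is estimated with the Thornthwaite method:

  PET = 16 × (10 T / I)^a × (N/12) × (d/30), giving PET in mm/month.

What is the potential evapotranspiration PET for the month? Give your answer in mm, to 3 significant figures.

107 mm

10T/I = 10 × 24.7 / 140.5 = 1.7580
(10T/I)^a = 1.7580^3.360 = 6.6568
Uncorrected PET = 16 × 6.6568 = 106.509 mm
Correction = (N/12)(d/30) = (12.0/12)(30/30) = 1.0000
PET = 106.509 × 1.0000 = 106.509 mm/month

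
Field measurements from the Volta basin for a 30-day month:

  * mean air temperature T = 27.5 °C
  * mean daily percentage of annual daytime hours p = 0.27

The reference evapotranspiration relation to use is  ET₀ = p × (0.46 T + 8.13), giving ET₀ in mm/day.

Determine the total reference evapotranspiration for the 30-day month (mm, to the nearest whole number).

168 mm

ET₀ = 0.27 × (0.46 × 27.5 + 8.13) = 0.27 × 20.780 = 5.6106 mm/d
Monthly total = 5.6106 × 30 = 168.318 mm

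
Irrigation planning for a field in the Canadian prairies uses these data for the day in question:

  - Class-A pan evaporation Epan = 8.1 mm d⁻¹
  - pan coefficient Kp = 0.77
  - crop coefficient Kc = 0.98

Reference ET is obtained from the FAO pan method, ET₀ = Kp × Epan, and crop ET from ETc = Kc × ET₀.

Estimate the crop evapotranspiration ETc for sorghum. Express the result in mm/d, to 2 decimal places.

ET₀ = 0.77 × 8.1 = 6.2370 mm/d
ETc = Kc × ET₀ = 0.98 × 6.2370 = 6.1123 mm/d

6.11 mm/d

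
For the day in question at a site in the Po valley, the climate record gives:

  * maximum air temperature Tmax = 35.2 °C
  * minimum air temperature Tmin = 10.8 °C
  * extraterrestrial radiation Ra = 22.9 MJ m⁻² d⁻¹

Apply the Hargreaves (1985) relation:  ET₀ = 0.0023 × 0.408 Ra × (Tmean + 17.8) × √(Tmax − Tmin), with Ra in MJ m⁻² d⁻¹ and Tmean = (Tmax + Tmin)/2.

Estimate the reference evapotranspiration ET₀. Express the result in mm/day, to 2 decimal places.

Tmean = (35.2 + 10.8)/2 = 23.00 °C
0.408 Ra = 0.408 × 22.9 = 9.3432 mm/d equivalent
ET₀ = 0.0023 × 9.3432 × (23.00 + 17.8) × √24.4 = 0.0023 × 9.3432 × 40.80 × 4.9396 = 4.3309 mm/d

4.33 mm/day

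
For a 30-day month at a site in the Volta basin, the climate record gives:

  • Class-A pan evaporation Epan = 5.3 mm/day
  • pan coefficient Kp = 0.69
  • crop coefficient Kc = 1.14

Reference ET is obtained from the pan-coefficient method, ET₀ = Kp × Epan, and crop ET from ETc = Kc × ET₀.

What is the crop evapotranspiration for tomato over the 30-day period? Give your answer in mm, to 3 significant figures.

ET₀ = 0.69 × 5.3 = 3.6570 mm/d
ETc = Kc × ET₀ = 1.14 × 3.6570 = 4.1690 mm/d
Over 30 days: 4.1690 × 30 = 125.070 mm

125 mm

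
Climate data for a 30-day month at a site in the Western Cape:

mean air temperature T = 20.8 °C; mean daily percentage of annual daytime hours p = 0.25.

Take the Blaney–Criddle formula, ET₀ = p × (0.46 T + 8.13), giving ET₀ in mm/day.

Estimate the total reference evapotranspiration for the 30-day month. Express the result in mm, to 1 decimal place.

ET₀ = 0.25 × (0.46 × 20.8 + 8.13) = 0.25 × 17.698 = 4.4245 mm/d
Monthly total = 4.4245 × 30 = 132.735 mm

132.7 mm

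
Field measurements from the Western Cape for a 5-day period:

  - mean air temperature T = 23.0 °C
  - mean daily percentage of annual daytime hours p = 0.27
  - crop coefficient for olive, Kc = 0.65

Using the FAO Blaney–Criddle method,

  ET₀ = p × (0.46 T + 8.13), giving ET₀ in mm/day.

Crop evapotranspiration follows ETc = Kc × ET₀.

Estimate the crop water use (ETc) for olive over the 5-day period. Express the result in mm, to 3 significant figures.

ET₀ = 0.27 × (0.46 × 23.0 + 8.13) = 0.27 × 18.710 = 5.0517 mm/d
ETc = Kc × ET₀ = 0.65 × 5.0517 = 3.2836 mm/d
Over 5 days: 3.2836 × 5 = 16.418 mm

16.4 mm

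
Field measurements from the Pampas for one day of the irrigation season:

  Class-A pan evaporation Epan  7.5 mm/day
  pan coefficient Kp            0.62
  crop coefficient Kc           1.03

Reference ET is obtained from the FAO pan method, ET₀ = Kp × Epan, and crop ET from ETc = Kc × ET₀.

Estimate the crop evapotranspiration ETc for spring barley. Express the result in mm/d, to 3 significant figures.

4.79 mm/d

ET₀ = 0.62 × 7.5 = 4.6500 mm/d
ETc = Kc × ET₀ = 1.03 × 4.6500 = 4.7895 mm/d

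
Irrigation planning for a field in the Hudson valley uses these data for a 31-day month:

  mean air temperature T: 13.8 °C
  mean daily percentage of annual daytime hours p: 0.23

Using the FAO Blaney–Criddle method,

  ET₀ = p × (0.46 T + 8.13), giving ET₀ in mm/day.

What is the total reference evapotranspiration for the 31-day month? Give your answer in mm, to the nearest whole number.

ET₀ = 0.23 × (0.46 × 13.8 + 8.13) = 0.23 × 14.478 = 3.3299 mm/d
Monthly total = 3.3299 × 31 = 103.227 mm

103 mm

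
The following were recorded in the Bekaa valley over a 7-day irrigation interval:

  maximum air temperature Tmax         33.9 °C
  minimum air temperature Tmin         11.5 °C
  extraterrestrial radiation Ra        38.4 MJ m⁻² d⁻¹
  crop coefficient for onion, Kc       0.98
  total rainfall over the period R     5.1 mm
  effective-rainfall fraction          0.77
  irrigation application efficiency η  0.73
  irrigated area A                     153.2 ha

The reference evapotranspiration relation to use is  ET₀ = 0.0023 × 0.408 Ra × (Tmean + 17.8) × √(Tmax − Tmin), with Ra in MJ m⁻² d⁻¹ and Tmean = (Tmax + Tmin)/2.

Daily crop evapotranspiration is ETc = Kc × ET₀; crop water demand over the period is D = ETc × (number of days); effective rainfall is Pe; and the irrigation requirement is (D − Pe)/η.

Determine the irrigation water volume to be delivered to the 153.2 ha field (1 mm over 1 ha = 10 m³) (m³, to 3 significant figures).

91200 m³

Tmean = (33.9 + 11.5)/2 = 22.70 °C
0.408 Ra = 0.408 × 38.4 = 15.6672 mm/d equivalent
ET₀ = 0.0023 × 15.6672 × (22.70 + 17.8) × √22.4 = 0.0023 × 15.6672 × 40.50 × 4.7329 = 6.9072 mm/d
ETc = Kc × ET₀ = 0.98 × 6.9072 = 6.7691 mm/d
Crop demand D = ETc × 7 d = 6.7691 × 7 = 47.384 mm
Pe = 0.77 × 5.1 = 3.927 mm
D − Pe = 47.384 − 3.927 = 43.457 mm
Gross irrigation = 43.457 / 0.73 = 59.530 mm
Volume = 59.530 mm × 153.2 ha × 10 = 91200.0 m³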